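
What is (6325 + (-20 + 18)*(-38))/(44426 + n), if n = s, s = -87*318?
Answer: 6401/16760 ≈ 0.38192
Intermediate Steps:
s = -27666
n = -27666
(6325 + (-20 + 18)*(-38))/(44426 + n) = (6325 + (-20 + 18)*(-38))/(44426 - 27666) = (6325 - 2*(-38))/16760 = (6325 + 76)*(1/16760) = 6401*(1/16760) = 6401/16760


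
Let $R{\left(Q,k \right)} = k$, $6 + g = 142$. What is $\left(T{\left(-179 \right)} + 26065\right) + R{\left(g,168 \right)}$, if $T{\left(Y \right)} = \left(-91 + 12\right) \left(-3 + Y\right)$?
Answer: $40611$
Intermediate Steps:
$g = 136$ ($g = -6 + 142 = 136$)
$T{\left(Y \right)} = 237 - 79 Y$ ($T{\left(Y \right)} = - 79 \left(-3 + Y\right) = 237 - 79 Y$)
$\left(T{\left(-179 \right)} + 26065\right) + R{\left(g,168 \right)} = \left(\left(237 - -14141\right) + 26065\right) + 168 = \left(\left(237 + 14141\right) + 26065\right) + 168 = \left(14378 + 26065\right) + 168 = 40443 + 168 = 40611$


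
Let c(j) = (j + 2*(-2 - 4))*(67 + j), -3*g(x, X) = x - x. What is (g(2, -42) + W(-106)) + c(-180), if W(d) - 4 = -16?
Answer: 21684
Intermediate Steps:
g(x, X) = 0 (g(x, X) = -(x - x)/3 = -1/3*0 = 0)
W(d) = -12 (W(d) = 4 - 16 = -12)
c(j) = (-12 + j)*(67 + j) (c(j) = (j + 2*(-6))*(67 + j) = (j - 12)*(67 + j) = (-12 + j)*(67 + j))
(g(2, -42) + W(-106)) + c(-180) = (0 - 12) + (-804 + (-180)**2 + 55*(-180)) = -12 + (-804 + 32400 - 9900) = -12 + 21696 = 21684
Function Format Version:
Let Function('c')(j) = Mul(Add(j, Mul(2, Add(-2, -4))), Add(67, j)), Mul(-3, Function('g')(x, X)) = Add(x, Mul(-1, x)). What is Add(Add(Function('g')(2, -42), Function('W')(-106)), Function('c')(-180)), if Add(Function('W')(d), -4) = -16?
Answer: 21684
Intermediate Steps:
Function('g')(x, X) = 0 (Function('g')(x, X) = Mul(Rational(-1, 3), Add(x, Mul(-1, x))) = Mul(Rational(-1, 3), 0) = 0)
Function('W')(d) = -12 (Function('W')(d) = Add(4, -16) = -12)
Function('c')(j) = Mul(Add(-12, j), Add(67, j)) (Function('c')(j) = Mul(Add(j, Mul(2, -6)), Add(67, j)) = Mul(Add(j, -12), Add(67, j)) = Mul(Add(-12, j), Add(67, j)))
Add(Add(Function('g')(2, -42), Function('W')(-106)), Function('c')(-180)) = Add(Add(0, -12), Add(-804, Pow(-180, 2), Mul(55, -180))) = Add(-12, Add(-804, 32400, -9900)) = Add(-12, 21696) = 21684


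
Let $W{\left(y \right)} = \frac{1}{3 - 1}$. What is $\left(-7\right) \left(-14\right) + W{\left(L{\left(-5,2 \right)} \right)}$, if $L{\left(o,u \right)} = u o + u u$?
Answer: $\frac{197}{2} \approx 98.5$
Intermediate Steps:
$L{\left(o,u \right)} = u^{2} + o u$ ($L{\left(o,u \right)} = o u + u^{2} = u^{2} + o u$)
$W{\left(y \right)} = \frac{1}{2}$
$\left(-7\right) \left(-14\right) + W{\left(L{\left(-5,2 \right)} \right)} = \left(-7\right) \left(-14\right) + \frac{1}{2} = 98 + \frac{1}{2} = \frac{197}{2}$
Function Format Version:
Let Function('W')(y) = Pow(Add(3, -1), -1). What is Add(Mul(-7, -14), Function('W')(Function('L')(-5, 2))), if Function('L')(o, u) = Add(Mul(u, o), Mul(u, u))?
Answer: Rational(197, 2) ≈ 98.500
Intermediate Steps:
Function('L')(o, u) = Add(Pow(u, 2), Mul(o, u)) (Function('L')(o, u) = Add(Mul(o, u), Pow(u, 2)) = Add(Pow(u, 2), Mul(o, u)))
Function('W')(y) = Rational(1, 2) (Function('W')(y) = Pow(2, -1) = Rational(1, 2))
Add(Mul(-7, -14), Function('W')(Function('L')(-5, 2))) = Add(Mul(-7, -14), Rational(1, 2)) = Add(98, Rational(1, 2)) = Rational(197, 2)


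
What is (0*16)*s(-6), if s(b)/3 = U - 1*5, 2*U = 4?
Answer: 0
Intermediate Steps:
U = 2 (U = (½)*4 = 2)
s(b) = -9 (s(b) = 3*(2 - 1*5) = 3*(2 - 5) = 3*(-3) = -9)
(0*16)*s(-6) = (0*16)*(-9) = 0*(-9) = 0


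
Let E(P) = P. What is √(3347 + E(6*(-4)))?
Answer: √3323 ≈ 57.645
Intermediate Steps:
√(3347 + E(6*(-4))) = √(3347 + 6*(-4)) = √(3347 - 24) = √3323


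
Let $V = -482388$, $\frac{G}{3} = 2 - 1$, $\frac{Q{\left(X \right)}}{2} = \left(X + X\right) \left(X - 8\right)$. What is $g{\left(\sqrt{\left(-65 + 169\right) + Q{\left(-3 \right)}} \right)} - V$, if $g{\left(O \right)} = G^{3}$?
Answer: $482415$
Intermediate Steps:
$Q{\left(X \right)} = 4 X \left(-8 + X\right)$ ($Q{\left(X \right)} = 2 \left(X + X\right) \left(X - 8\right) = 2 \cdot 2 X \left(-8 + X\right) = 4 X \left(-8 + X\right)$)
$G = 3$ ($G = 3 \left(2 - 1\right) = 3 \cdot 1 = 3$)
$g{\left(O \right)} = 27$ ($g{\left(O \right)} = 3^{3} = 27$)
$g{\left(\sqrt{\left(-65 + 169\right) + Q{\left(-3 \right)}} \right)} - V = 27 - -482388 = 27 + 482388 = 482415$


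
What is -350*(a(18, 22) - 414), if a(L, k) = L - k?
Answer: 146300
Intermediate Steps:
-350*(a(18, 22) - 414) = -350*((18 - 1*22) - 414) = -350*((18 - 22) - 414) = -350*(-4 - 414) = -350*(-418) = 146300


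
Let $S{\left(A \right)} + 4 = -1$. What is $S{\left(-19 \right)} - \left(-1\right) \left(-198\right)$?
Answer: $-203$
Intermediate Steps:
$S{\left(A \right)} = -5$ ($S{\left(A \right)} = -4 - 1 = -5$)
$S{\left(-19 \right)} - \left(-1\right) \left(-198\right) = -5 - \left(-1\right) \left(-198\right) = -5 - 198 = -203$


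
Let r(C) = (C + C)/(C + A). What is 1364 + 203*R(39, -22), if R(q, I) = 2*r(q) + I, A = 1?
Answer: -23103/10 ≈ -2310.3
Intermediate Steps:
r(C) = 2*C/(1 + C) (r(C) = (C + C)/(C + 1) = (2*C)/(1 + C) = 2*C/(1 + C))
R(q, I) = I + 4*q/(1 + q) (R(q, I) = 2*(2*q/(1 + q)) + I = 4*q/(1 + q) + I = I + 4*q/(1 + q))
1364 + 203*R(39, -22) = 1364 + 203*((4*39 - 22*(1 + 39))/(1 + 39)) = 1364 + 203*((156 - 22*40)/40) = 1364 + 203*((156 - 880)/40) = 1364 + 203*((1/40)*(-724)) = 1364 + 203*(-181/10) = 1364 - 36743/10 = -23103/10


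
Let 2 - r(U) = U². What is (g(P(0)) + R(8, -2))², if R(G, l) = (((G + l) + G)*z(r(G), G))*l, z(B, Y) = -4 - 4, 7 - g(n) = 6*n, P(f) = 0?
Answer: 53361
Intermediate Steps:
r(U) = 2 - U²
g(n) = 7 - 6*n
z(B, Y) = -8
R(G, l) = l*(-16*G - 8*l) (R(G, l) = (((G + l) + G)*(-8))*l = ((l + 2*G)*(-8))*l = (-16*G - 8*l)*l = l*(-16*G - 8*l))
(g(P(0)) + R(8, -2))² = ((7 - 6*0) - 8*(-2)*(-2 + 2*8))² = ((7 + 0) - 8*(-2)*(-2 + 16))² = (7 - 8*(-2)*14)² = (7 + 224)² = 231² = 53361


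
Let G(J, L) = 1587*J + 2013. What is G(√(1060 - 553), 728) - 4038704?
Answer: -4036691 + 20631*√3 ≈ -4.0010e+6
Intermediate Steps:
G(J, L) = 2013 + 1587*J
G(√(1060 - 553), 728) - 4038704 = (2013 + 1587*√(1060 - 553)) - 4038704 = (2013 + 1587*√507) - 4038704 = (2013 + 1587*(13*√3)) - 4038704 = (2013 + 20631*√3) - 4038704 = -4036691 + 20631*√3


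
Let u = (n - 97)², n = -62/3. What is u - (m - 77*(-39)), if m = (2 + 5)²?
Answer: 97141/9 ≈ 10793.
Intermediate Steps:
m = 49 (m = 7² = 49)
n = -62/3 (n = -62*⅓ = -62/3 ≈ -20.667)
u = 124609/9 (u = (-62/3 - 97)² = (-353/3)² = 124609/9 ≈ 13845.)
u - (m - 77*(-39)) = 124609/9 - (49 - 77*(-39)) = 124609/9 - (49 + 3003) = 124609/9 - 1*3052 = 124609/9 - 3052 = 97141/9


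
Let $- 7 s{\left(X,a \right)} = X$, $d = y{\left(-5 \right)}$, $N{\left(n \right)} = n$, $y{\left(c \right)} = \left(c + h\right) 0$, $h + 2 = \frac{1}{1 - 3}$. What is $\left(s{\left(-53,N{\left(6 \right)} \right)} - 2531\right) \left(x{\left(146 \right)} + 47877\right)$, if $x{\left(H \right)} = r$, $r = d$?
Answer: $- \frac{845699328}{7} \approx -1.2081 \cdot 10^{8}$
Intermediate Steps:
$h = - \frac{5}{2}$ ($h = -2 + \frac{1}{1 - 3} = -2 + \frac{1}{-2} = -2 - \frac{1}{2} = - \frac{5}{2} \approx -2.5$)
$y{\left(c \right)} = 0$ ($y{\left(c \right)} = \left(c - \frac{5}{2}\right) 0 = \left(- \frac{5}{2} + c\right) 0 = 0$)
$d = 0$
$s{\left(X,a \right)} = - \frac{X}{7}$
$r = 0$
$x{\left(H \right)} = 0$
$\left(s{\left(-53,N{\left(6 \right)} \right)} - 2531\right) \left(x{\left(146 \right)} + 47877\right) = \left(\left(- \frac{1}{7}\right) \left(-53\right) - 2531\right) \left(0 + 47877\right) = \left(\frac{53}{7} - 2531\right) 47877 = \left(- \frac{17664}{7}\right) 47877 = - \frac{845699328}{7}$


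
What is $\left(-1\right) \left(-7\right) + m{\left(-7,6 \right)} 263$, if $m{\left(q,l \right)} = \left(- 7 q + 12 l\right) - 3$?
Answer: $31041$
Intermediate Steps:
$m{\left(q,l \right)} = -3 - 7 q + 12 l$
$\left(-1\right) \left(-7\right) + m{\left(-7,6 \right)} 263 = \left(-1\right) \left(-7\right) + \left(-3 - -49 + 12 \cdot 6\right) 263 = 7 + \left(-3 + 49 + 72\right) 263 = 7 + 118 \cdot 263 = 7 + 31034 = 31041$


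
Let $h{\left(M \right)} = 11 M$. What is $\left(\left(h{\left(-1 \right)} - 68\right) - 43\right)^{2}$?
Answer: $14884$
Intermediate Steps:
$\left(\left(h{\left(-1 \right)} - 68\right) - 43\right)^{2} = \left(\left(11 \left(-1\right) - 68\right) - 43\right)^{2} = \left(\left(-11 - 68\right) - 43\right)^{2} = \left(-79 - 43\right)^{2} = \left(-122\right)^{2} = 14884$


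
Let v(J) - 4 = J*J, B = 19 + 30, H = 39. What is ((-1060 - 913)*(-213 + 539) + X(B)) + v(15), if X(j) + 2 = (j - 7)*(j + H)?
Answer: -639275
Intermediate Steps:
B = 49
v(J) = 4 + J² (v(J) = 4 + J*J = 4 + J²)
X(j) = -2 + (-7 + j)*(39 + j) (X(j) = -2 + (j - 7)*(j + 39) = -2 + (-7 + j)*(39 + j))
((-1060 - 913)*(-213 + 539) + X(B)) + v(15) = ((-1060 - 913)*(-213 + 539) + (-275 + 49² + 32*49)) + (4 + 15²) = (-1973*326 + (-275 + 2401 + 1568)) + (4 + 225) = (-643198 + 3694) + 229 = -639504 + 229 = -639275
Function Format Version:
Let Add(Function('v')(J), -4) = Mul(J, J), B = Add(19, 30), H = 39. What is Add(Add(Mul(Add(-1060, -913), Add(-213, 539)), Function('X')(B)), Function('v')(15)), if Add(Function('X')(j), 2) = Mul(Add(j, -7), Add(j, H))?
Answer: -639275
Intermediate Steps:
B = 49
Function('v')(J) = Add(4, Pow(J, 2)) (Function('v')(J) = Add(4, Mul(J, J)) = Add(4, Pow(J, 2)))
Function('X')(j) = Add(-2, Mul(Add(-7, j), Add(39, j))) (Function('X')(j) = Add(-2, Mul(Add(j, -7), Add(j, 39))) = Add(-2, Mul(Add(-7, j), Add(39, j))))
Add(Add(Mul(Add(-1060, -913), Add(-213, 539)), Function('X')(B)), Function('v')(15)) = Add(Add(Mul(Add(-1060, -913), Add(-213, 539)), Add(-275, Pow(49, 2), Mul(32, 49))), Add(4, Pow(15, 2))) = Add(Add(Mul(-1973, 326), Add(-275, 2401, 1568)), Add(4, 225)) = Add(Add(-643198, 3694), 229) = Add(-639504, 229) = -639275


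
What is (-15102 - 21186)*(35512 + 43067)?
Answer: -2851474752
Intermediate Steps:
(-15102 - 21186)*(35512 + 43067) = -36288*78579 = -2851474752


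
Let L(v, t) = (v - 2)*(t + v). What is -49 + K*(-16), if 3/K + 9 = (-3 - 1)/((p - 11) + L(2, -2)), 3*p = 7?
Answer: -1605/37 ≈ -43.378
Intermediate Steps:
p = 7/3 (p = (1/3)*7 = 7/3 ≈ 2.3333)
L(v, t) = (-2 + v)*(t + v)
K = -13/37 (K = 3/(-9 + (-3 - 1)/((7/3 - 11) + (2**2 - 2*(-2) - 2*2 - 2*2))) = 3/(-9 - 4/(-26/3 + (4 + 4 - 4 - 4))) = 3/(-9 - 4/(-26/3 + 0)) = 3/(-9 - 4/(-26/3)) = 3/(-9 - 4*(-3/26)) = 3/(-9 + 6/13) = 3/(-111/13) = 3*(-13/111) = -13/37 ≈ -0.35135)
-49 + K*(-16) = -49 - 13/37*(-16) = -49 + 208/37 = -1605/37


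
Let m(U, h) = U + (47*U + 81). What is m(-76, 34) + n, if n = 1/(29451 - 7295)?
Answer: -79030451/22156 ≈ -3567.0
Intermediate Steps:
m(U, h) = 81 + 48*U (m(U, h) = U + (81 + 47*U) = 81 + 48*U)
n = 1/22156 ≈ 4.5135e-5
m(-76, 34) + n = (81 + 48*(-76)) + 1/22156 = (81 - 3648) + 1/22156 = -3567 + 1/22156 = -79030451/22156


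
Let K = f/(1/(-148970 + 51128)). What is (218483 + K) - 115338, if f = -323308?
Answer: 31633204481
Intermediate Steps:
K = 31633101336 (K = -323308/(1/(-148970 + 51128)) = -323308/(1/(-97842)) = -323308/(-1/97842) = -323308*(-97842) = 31633101336)
(218483 + K) - 115338 = (218483 + 31633101336) - 115338 = 31633319819 - 115338 = 31633204481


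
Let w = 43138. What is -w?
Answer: -43138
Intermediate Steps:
-w = -1*43138 = -43138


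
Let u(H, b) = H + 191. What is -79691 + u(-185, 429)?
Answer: -79685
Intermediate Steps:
u(H, b) = 191 + H
-79691 + u(-185, 429) = -79691 + (191 - 185) = -79691 + 6 = -79685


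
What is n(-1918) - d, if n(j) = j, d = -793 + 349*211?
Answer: -74764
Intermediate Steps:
d = 72846 (d = -793 + 73639 = 72846)
n(-1918) - d = -1918 - 1*72846 = -1918 - 72846 = -74764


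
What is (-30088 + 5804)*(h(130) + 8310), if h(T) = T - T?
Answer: -201800040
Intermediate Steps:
h(T) = 0
(-30088 + 5804)*(h(130) + 8310) = (-30088 + 5804)*(0 + 8310) = -24284*8310 = -201800040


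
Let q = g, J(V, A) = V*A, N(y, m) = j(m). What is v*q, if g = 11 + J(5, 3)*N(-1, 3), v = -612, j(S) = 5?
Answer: -52632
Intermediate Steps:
N(y, m) = 5
J(V, A) = A*V
g = 86 (g = 11 + (3*5)*5 = 11 + 15*5 = 11 + 75 = 86)
q = 86
v*q = -612*86 = -52632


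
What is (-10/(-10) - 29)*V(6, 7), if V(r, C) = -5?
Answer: 140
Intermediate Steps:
(-10/(-10) - 29)*V(6, 7) = (-10/(-10) - 29)*(-5) = (-10*(-1/10) - 29)*(-5) = (1 - 29)*(-5) = -28*(-5) = 140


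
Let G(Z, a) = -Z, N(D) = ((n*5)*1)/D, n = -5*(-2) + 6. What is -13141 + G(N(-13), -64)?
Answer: -170753/13 ≈ -13135.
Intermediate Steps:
n = 16 (n = 10 + 6 = 16)
N(D) = 80/D (N(D) = ((16*5)*1)/D = (80*1)/D = 80/D)
-13141 + G(N(-13), -64) = -13141 - 80/(-13) = -13141 - 80*(-1)/13 = -13141 - 1*(-80/13) = -13141 + 80/13 = -170753/13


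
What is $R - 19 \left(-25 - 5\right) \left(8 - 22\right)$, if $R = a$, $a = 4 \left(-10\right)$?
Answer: $-8020$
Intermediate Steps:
$a = -40$
$R = -40$
$R - 19 \left(-25 - 5\right) \left(8 - 22\right) = -40 - 19 \left(-25 - 5\right) \left(8 - 22\right) = -40 - 19 \left(\left(-30\right) \left(-14\right)\right) = -40 - 7980 = -8020$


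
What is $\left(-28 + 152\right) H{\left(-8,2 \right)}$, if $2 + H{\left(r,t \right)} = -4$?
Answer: $-744$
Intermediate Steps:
$H{\left(r,t \right)} = -6$ ($H{\left(r,t \right)} = -2 - 4 = -6$)
$\left(-28 + 152\right) H{\left(-8,2 \right)} = \left(-28 + 152\right) \left(-6\right) = 124 \left(-6\right) = -744$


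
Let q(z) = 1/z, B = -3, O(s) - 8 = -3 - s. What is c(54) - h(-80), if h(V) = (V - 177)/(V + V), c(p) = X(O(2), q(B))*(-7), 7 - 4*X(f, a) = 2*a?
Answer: -7211/480 ≈ -15.023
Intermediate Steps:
O(s) = 5 - s (O(s) = 8 + (-3 - s) = 5 - s)
X(f, a) = 7/4 - a/2
c(p) = -161/12 (c(p) = (7/4 - 1/2/(-3))*(-7) = (7/4 - 1/2*(-1/3))*(-7) = (7/4 + 1/6)*(-7) = (23/12)*(-7) = -161/12)
h(V) = (-177 + V)/(2*V) (h(V) = (-177 + V)/((2*V)) = (-177 + V)*(1/(2*V)) = (-177 + V)/(2*V))
c(54) - h(-80) = -161/12 - (-177 - 80)/(2*(-80)) = -161/12 - (-1)*(-257)/(2*80) = -161/12 - 1*257/160 = -161/12 - 257/160 = -7211/480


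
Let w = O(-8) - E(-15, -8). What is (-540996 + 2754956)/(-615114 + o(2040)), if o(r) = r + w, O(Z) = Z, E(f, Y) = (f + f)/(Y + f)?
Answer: -12730270/3525229 ≈ -3.6112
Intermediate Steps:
E(f, Y) = 2*f/(Y + f) (E(f, Y) = (2*f)/(Y + f) = 2*f/(Y + f))
w = -214/23 (w = -8 - 2*(-15)/(-8 - 15) = -8 - 2*(-15)/(-23) = -8 - 2*(-15)*(-1)/23 = -8 - 1*30/23 = -8 - 30/23 = -214/23 ≈ -9.3044)
o(r) = -214/23 + r (o(r) = r - 214/23 = -214/23 + r)
(-540996 + 2754956)/(-615114 + o(2040)) = (-540996 + 2754956)/(-615114 + (-214/23 + 2040)) = 2213960/(-615114 + 46706/23) = 2213960/(-14100916/23) = 2213960*(-23/14100916) = -12730270/3525229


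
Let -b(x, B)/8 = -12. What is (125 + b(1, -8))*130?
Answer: 28730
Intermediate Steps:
b(x, B) = 96 (b(x, B) = -8*(-12) = 96)
(125 + b(1, -8))*130 = (125 + 96)*130 = 221*130 = 28730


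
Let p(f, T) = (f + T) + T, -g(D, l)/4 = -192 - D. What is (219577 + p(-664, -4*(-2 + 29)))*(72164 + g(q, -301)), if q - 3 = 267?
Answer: 16186202364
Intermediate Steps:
q = 270 (q = 3 + 267 = 270)
g(D, l) = 768 + 4*D (g(D, l) = -4*(-192 - D) = 768 + 4*D)
p(f, T) = f + 2*T (p(f, T) = (T + f) + T = f + 2*T)
(219577 + p(-664, -4*(-2 + 29)))*(72164 + g(q, -301)) = (219577 + (-664 + 2*(-4*(-2 + 29))))*(72164 + (768 + 4*270)) = (219577 + (-664 + 2*(-4*27)))*(72164 + (768 + 1080)) = (219577 + (-664 + 2*(-108)))*(72164 + 1848) = (219577 + (-664 - 216))*74012 = (219577 - 880)*74012 = 218697*74012 = 16186202364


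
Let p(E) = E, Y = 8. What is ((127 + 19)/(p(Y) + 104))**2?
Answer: 5329/3136 ≈ 1.6993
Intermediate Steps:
((127 + 19)/(p(Y) + 104))**2 = ((127 + 19)/(8 + 104))**2 = (146/112)**2 = (146*(1/112))**2 = (73/56)**2 = 5329/3136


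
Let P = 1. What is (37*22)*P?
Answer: 814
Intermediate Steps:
(37*22)*P = (37*22)*1 = 814*1 = 814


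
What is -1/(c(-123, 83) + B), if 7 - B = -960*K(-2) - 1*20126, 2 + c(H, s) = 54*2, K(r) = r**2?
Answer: -1/24079 ≈ -4.1530e-5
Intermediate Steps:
c(H, s) = 106 (c(H, s) = -2 + 54*2 = -2 + 108 = 106)
B = 23973 (B = 7 - (-960*(-2)**2 - 1*20126) = 7 - (-960*4 - 20126) = 7 - (-3840 - 20126) = 7 - 1*(-23966) = 7 + 23966 = 23973)
-1/(c(-123, 83) + B) = -1/(106 + 23973) = -1/24079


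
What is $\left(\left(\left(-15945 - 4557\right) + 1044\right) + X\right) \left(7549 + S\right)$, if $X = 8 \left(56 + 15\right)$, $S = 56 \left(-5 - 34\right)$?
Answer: $-101344850$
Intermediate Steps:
$S = -2184$ ($S = 56 \left(-39\right) = -2184$)
$X = 568$ ($X = 8 \cdot 71 = 568$)
$\left(\left(\left(-15945 - 4557\right) + 1044\right) + X\right) \left(7549 + S\right) = \left(\left(\left(-15945 - 4557\right) + 1044\right) + 568\right) \left(7549 - 2184\right) = \left(\left(-20502 + 1044\right) + 568\right) 5365 = \left(-19458 + 568\right) 5365 = \left(-18890\right) 5365 = -101344850$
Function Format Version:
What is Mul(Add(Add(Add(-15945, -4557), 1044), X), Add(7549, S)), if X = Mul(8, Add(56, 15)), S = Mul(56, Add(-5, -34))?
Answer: -101344850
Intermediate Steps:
S = -2184 (S = Mul(56, -39) = -2184)
X = 568 (X = Mul(8, 71) = 568)
Mul(Add(Add(Add(-15945, -4557), 1044), X), Add(7549, S)) = Mul(Add(Add(Add(-15945, -4557), 1044), 568), Add(7549, -2184)) = Mul(Add(Add(-20502, 1044), 568), 5365) = Mul(Add(-19458, 568), 5365) = Mul(-18890, 5365) = -101344850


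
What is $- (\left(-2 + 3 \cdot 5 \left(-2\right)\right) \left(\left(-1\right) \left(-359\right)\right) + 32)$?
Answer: $11456$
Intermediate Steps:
$- (\left(-2 + 3 \cdot 5 \left(-2\right)\right) \left(\left(-1\right) \left(-359\right)\right) + 32) = - (\left(-2 + 3 \left(-10\right)\right) 359 + 32) = - (\left(-2 - 30\right) 359 + 32) = - (\left(-32\right) 359 + 32) = - (-11488 + 32) = \left(-1\right) \left(-11456\right) = 11456$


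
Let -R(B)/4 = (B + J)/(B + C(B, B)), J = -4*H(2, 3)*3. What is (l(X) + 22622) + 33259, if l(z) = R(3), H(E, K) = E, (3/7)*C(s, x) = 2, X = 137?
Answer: 1285515/23 ≈ 55892.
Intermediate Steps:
C(s, x) = 14/3 (C(s, x) = (7/3)*2 = 14/3)
J = -24 (J = -4*2*3 = -8*3 = -24)
R(B) = -4*(-24 + B)/(14/3 + B) (R(B) = -4*(B - 24)/(B + 14/3) = -4*(-24 + B)/(14/3 + B))
l(z) = 252/23 (l(z) = 12*(24 - 1*3)/(14 + 3*3) = 12*(24 - 3)/(14 + 9) = 12*21/23 = 12*(1/23)*21 = 252/23)
(l(X) + 22622) + 33259 = (252/23 + 22622) + 33259 = 520558/23 + 33259 = 1285515/23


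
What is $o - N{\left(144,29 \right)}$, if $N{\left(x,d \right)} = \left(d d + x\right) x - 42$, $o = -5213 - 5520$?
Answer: $-152531$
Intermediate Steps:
$o = -10733$
$N{\left(x,d \right)} = -42 + x \left(x + d^{2}\right)$ ($N{\left(x,d \right)} = \left(d^{2} + x\right) x - 42 = \left(x + d^{2}\right) x - 42 = x \left(x + d^{2}\right) - 42 = -42 + x \left(x + d^{2}\right)$)
$o - N{\left(144,29 \right)} = -10733 - \left(-42 + 144^{2} + 144 \cdot 29^{2}\right) = -10733 - \left(-42 + 20736 + 144 \cdot 841\right) = -10733 - \left(-42 + 20736 + 121104\right) = -10733 - 141798 = -152531$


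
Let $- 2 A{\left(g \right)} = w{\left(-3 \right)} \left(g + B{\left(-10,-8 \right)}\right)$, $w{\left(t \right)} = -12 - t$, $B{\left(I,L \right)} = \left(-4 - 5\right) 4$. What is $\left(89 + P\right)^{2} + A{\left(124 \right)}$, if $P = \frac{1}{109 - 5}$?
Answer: $\frac{89975185}{10816} \approx 8318.7$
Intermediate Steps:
$B{\left(I,L \right)} = -36$ ($B{\left(I,L \right)} = \left(-9\right) 4 = -36$)
$P = \frac{1}{104} \approx 0.0096154$
$A{\left(g \right)} = -162 + \frac{9 g}{2}$ ($A{\left(g \right)} = - \frac{\left(-12 - -3\right) \left(g - 36\right)}{2} = - \frac{\left(-12 + 3\right) \left(-36 + g\right)}{2} = - \frac{\left(-9\right) \left(-36 + g\right)}{2} = - \frac{324 - 9 g}{2} = -162 + \frac{9 g}{2}$)
$\left(89 + P\right)^{2} + A{\left(124 \right)} = \left(89 + \frac{1}{104}\right)^{2} + \left(-162 + \frac{9}{2} \cdot 124\right) = \left(\frac{9257}{104}\right)^{2} + \left(-162 + 558\right) = \frac{85692049}{10816} + 396 = \frac{89975185}{10816}$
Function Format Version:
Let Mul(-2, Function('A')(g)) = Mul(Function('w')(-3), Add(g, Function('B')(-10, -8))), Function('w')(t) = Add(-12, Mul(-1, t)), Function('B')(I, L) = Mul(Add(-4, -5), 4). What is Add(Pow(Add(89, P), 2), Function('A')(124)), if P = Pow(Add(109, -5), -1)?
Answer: Rational(89975185, 10816) ≈ 8318.7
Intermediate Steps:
Function('B')(I, L) = -36 (Function('B')(I, L) = Mul(-9, 4) = -36)
P = Rational(1, 104) (P = Pow(104, -1) = Rational(1, 104) ≈ 0.0096154)
Function('A')(g) = Add(-162, Mul(Rational(9, 2), g)) (Function('A')(g) = Mul(Rational(-1, 2), Mul(Add(-12, Mul(-1, -3)), Add(g, -36))) = Mul(Rational(-1, 2), Mul(Add(-12, 3), Add(-36, g))) = Mul(Rational(-1, 2), Mul(-9, Add(-36, g))) = Mul(Rational(-1, 2), Add(324, Mul(-9, g))) = Add(-162, Mul(Rational(9, 2), g)))
Add(Pow(Add(89, P), 2), Function('A')(124)) = Add(Pow(Add(89, Rational(1, 104)), 2), Add(-162, Mul(Rational(9, 2), 124))) = Add(Pow(Rational(9257, 104), 2), Add(-162, 558)) = Add(Rational(85692049, 10816), 396) = Rational(89975185, 10816)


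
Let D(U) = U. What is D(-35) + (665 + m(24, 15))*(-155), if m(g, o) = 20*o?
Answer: -149610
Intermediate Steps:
D(-35) + (665 + m(24, 15))*(-155) = -35 + (665 + 20*15)*(-155) = -35 + (665 + 300)*(-155) = -35 + 965*(-155) = -35 - 149575 = -149610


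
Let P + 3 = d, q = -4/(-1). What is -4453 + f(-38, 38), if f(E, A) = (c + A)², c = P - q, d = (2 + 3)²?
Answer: -1317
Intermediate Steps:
q = 4 (q = -4*(-1) = 4)
d = 25 (d = 5² = 25)
P = 22 (P = -3 + 25 = 22)
c = 18 (c = 22 - 1*4 = 22 - 4 = 18)
f(E, A) = (18 + A)²
-4453 + f(-38, 38) = -4453 + (18 + 38)² = -4453 + 56² = -4453 + 3136 = -1317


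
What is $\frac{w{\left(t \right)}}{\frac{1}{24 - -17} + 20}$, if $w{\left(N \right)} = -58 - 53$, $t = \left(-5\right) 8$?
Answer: $- \frac{4551}{821} \approx -5.5432$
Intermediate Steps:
$t = -40$
$w{\left(N \right)} = -111$
$\frac{w{\left(t \right)}}{\frac{1}{24 - -17} + 20} = - \frac{111}{\frac{1}{24 - -17} + 20} = - \frac{111}{\frac{1}{24 + 17} + 20} = - \frac{111}{\frac{1}{41} + 20} = - \frac{111}{\frac{821}{41}} = \left(-111\right) \frac{41}{821} = - \frac{4551}{821}$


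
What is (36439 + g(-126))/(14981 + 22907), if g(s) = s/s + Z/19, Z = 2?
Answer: 346181/359936 ≈ 0.96178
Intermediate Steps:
g(s) = 21/19 (g(s) = s/s + 2/19 = 1 + 2*(1/19) = 1 + 2/19 = 21/19)
(36439 + g(-126))/(14981 + 22907) = (36439 + 21/19)/(14981 + 22907) = (692362/19)/37888 = (692362/19)*(1/37888) = 346181/359936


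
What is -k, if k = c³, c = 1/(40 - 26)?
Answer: -1/2744 ≈ -0.00036443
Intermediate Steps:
c = 1/14 ≈ 0.071429
k = 1/2744 (k = (1/14)³ = 1/2744 ≈ 0.00036443)
-k = -1*1/2744 = -1/2744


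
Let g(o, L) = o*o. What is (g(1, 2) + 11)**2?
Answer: 144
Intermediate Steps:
g(o, L) = o**2
(g(1, 2) + 11)**2 = (1**2 + 11)**2 = (1 + 11)**2 = 12**2 = 144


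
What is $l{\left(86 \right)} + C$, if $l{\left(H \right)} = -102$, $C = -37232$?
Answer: $-37334$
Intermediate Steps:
$l{\left(86 \right)} + C = -102 - 37232 = -37334$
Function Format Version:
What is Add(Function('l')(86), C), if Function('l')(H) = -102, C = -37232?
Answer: -37334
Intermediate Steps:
Add(Function('l')(86), C) = Add(-102, -37232) = -37334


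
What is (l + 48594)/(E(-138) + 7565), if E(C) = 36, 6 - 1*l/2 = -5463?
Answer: 5412/691 ≈ 7.8321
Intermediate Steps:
l = 10938 (l = 12 - 2*(-5463) = 12 + 10926 = 10938)
(l + 48594)/(E(-138) + 7565) = (10938 + 48594)/(36 + 7565) = 59532/7601 = 59532*(1/7601) = 5412/691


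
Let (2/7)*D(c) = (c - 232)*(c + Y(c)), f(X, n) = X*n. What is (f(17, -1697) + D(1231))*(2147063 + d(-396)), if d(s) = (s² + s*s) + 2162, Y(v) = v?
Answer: 21130165368638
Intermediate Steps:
D(c) = 7*c*(-232 + c) (D(c) = 7*((c - 232)*(c + c))/2 = 7*((-232 + c)*(2*c))/2 = 7*(2*c*(-232 + c))/2 = 7*c*(-232 + c))
d(s) = 2162 + 2*s² (d(s) = (s² + s²) + 2162 = 2*s² + 2162 = 2162 + 2*s²)
(f(17, -1697) + D(1231))*(2147063 + d(-396)) = (17*(-1697) + 7*1231*(-232 + 1231))*(2147063 + (2162 + 2*(-396)²)) = (-28849 + 7*1231*999)*(2147063 + (2162 + 2*156816)) = (-28849 + 8608383)*(2147063 + (2162 + 313632)) = 8579534*(2147063 + 315794) = 8579534*2462857 = 21130165368638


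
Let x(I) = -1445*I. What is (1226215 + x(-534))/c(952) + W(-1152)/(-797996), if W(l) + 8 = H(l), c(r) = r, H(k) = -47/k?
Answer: 229575214972391/109395675648 ≈ 2098.6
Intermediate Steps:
W(l) = -8 - 47/l
(1226215 + x(-534))/c(952) + W(-1152)/(-797996) = (1226215 - 1445*(-534))/952 + (-8 - 47/(-1152))/(-797996) = (1226215 + 771630)*(1/952) + (-8 - 47*(-1/1152))*(-1/797996) = 1997845*(1/952) + (-8 + 47/1152)*(-1/797996) = 1997845/952 - 9169/1152*(-1/797996) = 1997845/952 + 9169/919291392 = 229575214972391/109395675648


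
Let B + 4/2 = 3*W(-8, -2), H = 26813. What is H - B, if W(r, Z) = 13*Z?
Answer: 26893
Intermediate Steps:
B = -80 (B = -2 + 3*(13*(-2)) = -2 + 3*(-26) = -2 - 78 = -80)
H - B = 26813 - 1*(-80) = 26813 + 80 = 26893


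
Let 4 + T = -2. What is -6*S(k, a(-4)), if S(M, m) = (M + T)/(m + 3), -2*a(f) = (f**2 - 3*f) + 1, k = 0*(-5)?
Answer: -72/23 ≈ -3.1304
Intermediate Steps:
k = 0
T = -6 (T = -4 - 2 = -6)
a(f) = -1/2 - f**2/2 + 3*f/2 (a(f) = -((f**2 - 3*f) + 1)/2 = -(1 + f**2 - 3*f)/2 = -1/2 - f**2/2 + 3*f/2)
S(M, m) = (-6 + M)/(3 + m) (S(M, m) = (M - 6)/(m + 3) = (-6 + M)/(3 + m))
-6*S(k, a(-4)) = -6*(-6 + 0)/(3 + (-1/2 - 1/2*(-4)**2 + (3/2)*(-4))) = -6*(-6)/(3 + (-1/2 - 1/2*16 - 6)) = -6*(-6)/(3 + (-1/2 - 8 - 6)) = -6*(-6)/(3 - 29/2) = -6*(-6)/(-23/2) = -(-12)*(-6)/23 = -6*12/23 = -72/23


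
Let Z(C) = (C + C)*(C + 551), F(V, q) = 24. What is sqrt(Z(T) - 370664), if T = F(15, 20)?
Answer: 2*I*sqrt(85766) ≈ 585.72*I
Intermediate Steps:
T = 24
Z(C) = 2*C*(551 + C) (Z(C) = (2*C)*(551 + C) = 2*C*(551 + C))
sqrt(Z(T) - 370664) = sqrt(2*24*(551 + 24) - 370664) = sqrt(2*24*575 - 370664) = sqrt(27600 - 370664) = sqrt(-343064) = 2*I*sqrt(85766)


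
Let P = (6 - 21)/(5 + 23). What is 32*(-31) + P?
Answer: -27791/28 ≈ -992.54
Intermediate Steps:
P = -15/28 ≈ -0.53571
32*(-31) + P = 32*(-31) - 15/28 = -992 - 15/28 = -27791/28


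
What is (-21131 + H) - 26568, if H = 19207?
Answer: -28492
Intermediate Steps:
(-21131 + H) - 26568 = (-21131 + 19207) - 26568 = -1924 - 26568 = -28492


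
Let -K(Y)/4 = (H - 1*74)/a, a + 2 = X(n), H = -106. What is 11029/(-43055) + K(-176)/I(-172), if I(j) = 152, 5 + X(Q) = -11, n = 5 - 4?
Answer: -424826/818045 ≈ -0.51932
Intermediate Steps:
n = 1
X(Q) = -16 (X(Q) = -5 - 11 = -16)
a = -18 (a = -2 - 16 = -18)
K(Y) = -40 (K(Y) = -4*(-106 - 1*74)/(-18) = -4*(-106 - 74)*(-1)/18 = -(-720)*(-1)/18 = -4*10 = -40)
11029/(-43055) + K(-176)/I(-172) = 11029/(-43055) - 40/152 = 11029*(-1/43055) - 40*1/152 = -11029/43055 - 5/19 = -424826/818045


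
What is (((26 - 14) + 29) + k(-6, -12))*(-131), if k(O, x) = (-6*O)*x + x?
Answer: 52793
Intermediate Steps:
k(O, x) = x - 6*O*x (k(O, x) = -6*O*x + x = x - 6*O*x)
(((26 - 14) + 29) + k(-6, -12))*(-131) = (((26 - 14) + 29) - 12*(1 - 6*(-6)))*(-131) = ((12 + 29) - 12*(1 + 36))*(-131) = (41 - 12*37)*(-131) = (41 - 444)*(-131) = -403*(-131) = 52793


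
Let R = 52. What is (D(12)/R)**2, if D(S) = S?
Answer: 9/169 ≈ 0.053254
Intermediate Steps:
(D(12)/R)**2 = (12/52)**2 = (12*(1/52))**2 = (3/13)**2 = 9/169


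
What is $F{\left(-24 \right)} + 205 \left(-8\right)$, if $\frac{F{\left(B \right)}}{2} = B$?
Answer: $-1688$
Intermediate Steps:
$F{\left(B \right)} = 2 B$
$F{\left(-24 \right)} + 205 \left(-8\right) = 2 \left(-24\right) + 205 \left(-8\right) = -48 - 1640 = -1688$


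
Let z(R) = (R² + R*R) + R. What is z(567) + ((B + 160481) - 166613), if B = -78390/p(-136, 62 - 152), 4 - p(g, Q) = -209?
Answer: 45230193/71 ≈ 6.3705e+5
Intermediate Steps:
p(g, Q) = 213 (p(g, Q) = 4 - 1*(-209) = 4 + 209 = 213)
B = -26130/71 (B = -78390/213 = -78390*1/213 = -26130/71 ≈ -368.03)
z(R) = R + 2*R² (z(R) = (R² + R²) + R = 2*R² + R = R + 2*R²)
z(567) + ((B + 160481) - 166613) = 567*(1 + 2*567) + ((-26130/71 + 160481) - 166613) = 567*(1 + 1134) + (11368021/71 - 166613) = 567*1135 - 461502/71 = 643545 - 461502/71 = 45230193/71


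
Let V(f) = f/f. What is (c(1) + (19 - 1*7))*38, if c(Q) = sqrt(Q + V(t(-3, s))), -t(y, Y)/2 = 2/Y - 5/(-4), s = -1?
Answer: 456 + 38*sqrt(2) ≈ 509.74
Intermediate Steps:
t(y, Y) = -5/2 - 4/Y (t(y, Y) = -2*(2/Y - 5/(-4)) = -2*(2/Y - 5*(-1/4)) = -2*(2/Y + 5/4) = -2*(5/4 + 2/Y) = -5/2 - 4/Y)
V(f) = 1
c(Q) = sqrt(1 + Q) (c(Q) = sqrt(Q + 1) = sqrt(1 + Q))
(c(1) + (19 - 1*7))*38 = (sqrt(1 + 1) + (19 - 1*7))*38 = (sqrt(2) + (19 - 7))*38 = (sqrt(2) + 12)*38 = (12 + sqrt(2))*38 = 456 + 38*sqrt(2)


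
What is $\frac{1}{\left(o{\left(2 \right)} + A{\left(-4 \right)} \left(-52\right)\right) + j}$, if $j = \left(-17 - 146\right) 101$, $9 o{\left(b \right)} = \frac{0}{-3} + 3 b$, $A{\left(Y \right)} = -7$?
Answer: $- \frac{3}{48295} \approx -6.2118 \cdot 10^{-5}$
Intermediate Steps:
$o{\left(b \right)} = \frac{b}{3}$ ($o{\left(b \right)} = \frac{\frac{0}{-3} + 3 b}{9} = \frac{0 \left(- \frac{1}{3}\right) + 3 b}{9} = \frac{0 + 3 b}{9} = \frac{3 b}{9} = \frac{b}{3}$)
$j = -16463$ ($j = \left(-163\right) 101 = -16463$)
$\frac{1}{\left(o{\left(2 \right)} + A{\left(-4 \right)} \left(-52\right)\right) + j} = \frac{1}{\left(\frac{1}{3} \cdot 2 - -364\right) - 16463} = \frac{1}{\left(\frac{2}{3} + 364\right) - 16463} = \frac{1}{\frac{1094}{3} - 16463} = \frac{1}{- \frac{48295}{3}} = - \frac{3}{48295}$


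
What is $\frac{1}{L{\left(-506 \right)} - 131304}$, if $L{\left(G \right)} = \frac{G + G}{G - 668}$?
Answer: $- \frac{587}{77074942} \approx -7.616 \cdot 10^{-6}$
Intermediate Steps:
$L{\left(G \right)} = \frac{2 G}{-668 + G}$
$\frac{1}{L{\left(-506 \right)} - 131304} = \frac{1}{2 \left(-506\right) \frac{1}{-668 - 506} - 131304} = \frac{1}{2 \left(-506\right) \frac{1}{-1174} - 131304} = \frac{1}{2 \left(-506\right) \left(- \frac{1}{1174}\right) - 131304} = \frac{1}{\frac{506}{587} - 131304} = \frac{1}{- \frac{77074942}{587}} = - \frac{587}{77074942}$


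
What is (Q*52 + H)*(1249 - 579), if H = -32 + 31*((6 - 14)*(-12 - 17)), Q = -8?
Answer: 4518480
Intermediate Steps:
H = 7160 (H = -32 + 31*(-8*(-29)) = -32 + 31*232 = -32 + 7192 = 7160)
(Q*52 + H)*(1249 - 579) = (-8*52 + 7160)*(1249 - 579) = (-416 + 7160)*670 = 6744*670 = 4518480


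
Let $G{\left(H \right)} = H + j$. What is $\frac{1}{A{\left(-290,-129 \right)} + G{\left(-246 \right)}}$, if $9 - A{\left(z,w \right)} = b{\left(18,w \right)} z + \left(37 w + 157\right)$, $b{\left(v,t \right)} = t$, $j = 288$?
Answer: $- \frac{1}{32743} \approx -3.0541 \cdot 10^{-5}$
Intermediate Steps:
$G{\left(H \right)} = 288 + H$ ($G{\left(H \right)} = H + 288 = 288 + H$)
$A{\left(z,w \right)} = -148 - 37 w - w z$ ($A{\left(z,w \right)} = 9 - \left(w z + \left(37 w + 157\right)\right) = 9 - \left(w z + \left(157 + 37 w\right)\right) = 9 - \left(157 + 37 w + w z\right) = -148 - 37 w - w z$)
$\frac{1}{A{\left(-290,-129 \right)} + G{\left(-246 \right)}} = \frac{1}{\left(-148 - -4773 - \left(-129\right) \left(-290\right)\right) + \left(288 - 246\right)} = \frac{1}{\left(-148 + 4773 - 37410\right) + 42} = \frac{1}{-32785 + 42} = \frac{1}{-32743} = - \frac{1}{32743}$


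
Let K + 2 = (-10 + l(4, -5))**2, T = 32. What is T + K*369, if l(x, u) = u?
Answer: 82319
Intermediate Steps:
K = 223 (K = -2 + (-10 - 5)**2 = -2 + (-15)**2 = -2 + 225 = 223)
T + K*369 = 32 + 223*369 = 32 + 82287 = 82319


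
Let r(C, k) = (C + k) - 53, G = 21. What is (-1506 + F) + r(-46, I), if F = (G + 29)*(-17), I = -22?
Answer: -2477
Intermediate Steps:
r(C, k) = -53 + C + k
F = -850 (F = (21 + 29)*(-17) = 50*(-17) = -850)
(-1506 + F) + r(-46, I) = (-1506 - 850) + (-53 - 46 - 22) = -2356 - 121 = -2477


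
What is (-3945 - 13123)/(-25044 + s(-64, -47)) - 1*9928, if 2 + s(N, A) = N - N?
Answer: -124319810/12523 ≈ -9927.3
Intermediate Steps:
s(N, A) = -2 (s(N, A) = -2 + (N - N) = -2 + 0 = -2)
(-3945 - 13123)/(-25044 + s(-64, -47)) - 1*9928 = (-3945 - 13123)/(-25044 - 2) - 1*9928 = -17068/(-25046) - 9928 = -17068*(-1/25046) - 9928 = 8534/12523 - 9928 = -124319810/12523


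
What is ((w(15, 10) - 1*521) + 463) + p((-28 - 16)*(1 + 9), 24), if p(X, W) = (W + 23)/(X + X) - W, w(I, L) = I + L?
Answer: -50207/880 ≈ -57.053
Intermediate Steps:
p(X, W) = -W + (23 + W)/(2*X) (p(X, W) = (23 + W)/((2*X)) - W = (23 + W)*(1/(2*X)) - W = (23 + W)/(2*X) - W = -W + (23 + W)/(2*X))
((w(15, 10) - 1*521) + 463) + p((-28 - 16)*(1 + 9), 24) = (((15 + 10) - 1*521) + 463) + (23 + 24 - 2*24*(-28 - 16)*(1 + 9))/(2*(((-28 - 16)*(1 + 9)))) = ((25 - 521) + 463) + (23 + 24 - 2*24*(-44*10))/(2*((-44*10))) = (-496 + 463) + (½)*(23 + 24 - 2*24*(-440))/(-440) = -33 + (½)*(-1/440)*(23 + 24 + 21120) = -33 + (½)*(-1/440)*21167 = -33 - 21167/880 = -50207/880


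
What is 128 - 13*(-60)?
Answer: 908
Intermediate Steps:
128 - 13*(-60) = 128 + 780 = 908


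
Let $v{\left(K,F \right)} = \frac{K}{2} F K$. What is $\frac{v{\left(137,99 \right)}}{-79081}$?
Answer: $- \frac{1858131}{158162} \approx -11.748$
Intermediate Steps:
$v{\left(K,F \right)} = \frac{F K^{2}}{2}$ ($v{\left(K,F \right)} = K \frac{1}{2} F K = \frac{K}{2} F K = \frac{F K}{2} K = \frac{F K^{2}}{2}$)
$\frac{v{\left(137,99 \right)}}{-79081} = \frac{\frac{1}{2} \cdot 99 \cdot 137^{2}}{-79081} = \frac{1}{2} \cdot 99 \cdot 18769 \left(- \frac{1}{79081}\right) = \frac{1858131}{2} \left(- \frac{1}{79081}\right) = - \frac{1858131}{158162}$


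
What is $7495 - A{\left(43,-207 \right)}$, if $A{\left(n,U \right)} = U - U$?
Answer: $7495$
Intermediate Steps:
$A{\left(n,U \right)} = 0$
$7495 - A{\left(43,-207 \right)} = 7495 - 0 = 7495 + 0 = 7495$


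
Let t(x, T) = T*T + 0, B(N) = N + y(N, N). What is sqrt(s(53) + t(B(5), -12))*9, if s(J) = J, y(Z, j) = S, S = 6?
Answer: 9*sqrt(197) ≈ 126.32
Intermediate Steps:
y(Z, j) = 6
B(N) = 6 + N (B(N) = N + 6 = 6 + N)
t(x, T) = T**2 (t(x, T) = T**2 + 0 = T**2)
sqrt(s(53) + t(B(5), -12))*9 = sqrt(53 + (-12)**2)*9 = sqrt(53 + 144)*9 = sqrt(197)*9 = 9*sqrt(197)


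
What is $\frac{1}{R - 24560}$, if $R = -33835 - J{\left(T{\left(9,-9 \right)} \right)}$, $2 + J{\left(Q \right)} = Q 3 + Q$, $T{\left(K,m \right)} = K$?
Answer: $- \frac{1}{58429} \approx -1.7115 \cdot 10^{-5}$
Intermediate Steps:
$J{\left(Q \right)} = -2 + 4 Q$ ($J{\left(Q \right)} = -2 + \left(Q 3 + Q\right) = -2 + \left(3 Q + Q\right) = -2 + 4 Q$)
$R = -33869$ ($R = -33835 - \left(-2 + 4 \cdot 9\right) = -33835 - \left(-2 + 36\right) = -33835 - 34 = -33869$)
$\frac{1}{R - 24560} = \frac{1}{-33869 - 24560} = \frac{1}{-58429} = - \frac{1}{58429}$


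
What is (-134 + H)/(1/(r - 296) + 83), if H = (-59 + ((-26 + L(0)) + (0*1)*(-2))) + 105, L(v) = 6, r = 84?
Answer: -2544/1955 ≈ -1.3013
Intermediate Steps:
H = 26 (H = (-59 + ((-26 + 6) + (0*1)*(-2))) + 105 = (-59 + (-20 + 0*(-2))) + 105 = (-59 + (-20 + 0)) + 105 = (-59 - 20) + 105 = -79 + 105 = 26)
(-134 + H)/(1/(r - 296) + 83) = (-134 + 26)/(1/(84 - 296) + 83) = -108/(1/(-212) + 83) = -108/(-1/212 + 83) = -108/17595/212 = -108*212/17595 = -2544/1955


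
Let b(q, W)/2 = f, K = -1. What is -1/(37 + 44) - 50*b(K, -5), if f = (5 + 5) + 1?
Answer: -89101/81 ≈ -1100.0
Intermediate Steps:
f = 11 (f = 10 + 1 = 11)
b(q, W) = 22 (b(q, W) = 2*11 = 22)
-1/(37 + 44) - 50*b(K, -5) = -1/(37 + 44) - 50*22 = -1/81 - 1100 = -89101/81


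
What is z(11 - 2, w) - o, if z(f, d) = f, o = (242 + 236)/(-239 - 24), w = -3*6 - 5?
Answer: 2845/263 ≈ 10.817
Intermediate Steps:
w = -23 (w = -18 - 5 = -23)
o = -478/263 (o = 478/(-263) = 478*(-1/263) = -478/263 ≈ -1.8175)
z(11 - 2, w) - o = (11 - 2) - 1*(-478/263) = 9 + 478/263 = 2845/263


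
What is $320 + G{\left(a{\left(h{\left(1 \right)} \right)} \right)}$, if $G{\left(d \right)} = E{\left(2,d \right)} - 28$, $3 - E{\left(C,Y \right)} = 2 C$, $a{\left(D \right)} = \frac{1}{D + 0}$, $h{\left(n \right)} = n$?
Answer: $291$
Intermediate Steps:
$a{\left(D \right)} = \frac{1}{D}$
$E{\left(C,Y \right)} = 3 - 2 C$
$G{\left(d \right)} = -29$ ($G{\left(d \right)} = \left(3 - 4\right) - 28 = -1 - 28 = -29$)
$320 + G{\left(a{\left(h{\left(1 \right)} \right)} \right)} = 320 - 29 = 291$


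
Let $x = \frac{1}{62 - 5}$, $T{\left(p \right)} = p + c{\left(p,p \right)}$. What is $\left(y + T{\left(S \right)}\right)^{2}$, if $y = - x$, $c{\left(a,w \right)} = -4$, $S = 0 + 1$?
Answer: $\frac{29584}{3249} \approx 9.1056$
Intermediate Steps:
$S = 1$
$T{\left(p \right)} = -4 + p$ ($T{\left(p \right)} = p - 4 = -4 + p$)
$x = \frac{1}{57} \approx 0.017544$
$y = - \frac{1}{57}$ ($y = \left(-1\right) \frac{1}{57} = - \frac{1}{57} \approx -0.017544$)
$\left(y + T{\left(S \right)}\right)^{2} = \left(- \frac{1}{57} + \left(-4 + 1\right)\right)^{2} = \left(- \frac{1}{57} - 3\right)^{2} = \left(- \frac{172}{57}\right)^{2} = \frac{29584}{3249}$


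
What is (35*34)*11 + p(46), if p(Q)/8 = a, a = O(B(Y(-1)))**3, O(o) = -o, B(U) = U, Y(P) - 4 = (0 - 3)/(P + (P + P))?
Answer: 12090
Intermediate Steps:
Y(P) = 4 - 1/P (Y(P) = 4 + (0 - 3)/(P + (P + P)) = 4 - 3/(P + 2*P) = 4 - 3*1/(3*P) = 4 - 1/P)
a = -125 (a = (-(4 - 1/(-1)))**3 = (-(4 - 1*(-1)))**3 = (-(4 + 1))**3 = (-1*5)**3 = (-5)**3 = -125)
p(Q) = -1000 (p(Q) = 8*(-125) = -1000)
(35*34)*11 + p(46) = (35*34)*11 - 1000 = 1190*11 - 1000 = 13090 - 1000 = 12090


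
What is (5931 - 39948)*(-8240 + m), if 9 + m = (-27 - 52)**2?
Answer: 68306136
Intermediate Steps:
m = 6232 (m = -9 + (-27 - 52)**2 = -9 + (-79)**2 = -9 + 6241 = 6232)
(5931 - 39948)*(-8240 + m) = (5931 - 39948)*(-8240 + 6232) = -34017*(-2008) = 68306136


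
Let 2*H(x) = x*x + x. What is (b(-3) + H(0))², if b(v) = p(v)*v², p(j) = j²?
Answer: 6561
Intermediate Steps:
H(x) = x/2 + x²/2 (H(x) = (x*x + x)/2 = (x² + x)/2 = (x + x²)/2 = x/2 + x²/2)
b(v) = v⁴ (b(v) = v²*v² = v⁴)
(b(-3) + H(0))² = ((-3)⁴ + (½)*0*(1 + 0))² = (81 + (½)*0*1)² = (81 + 0)² = 81² = 6561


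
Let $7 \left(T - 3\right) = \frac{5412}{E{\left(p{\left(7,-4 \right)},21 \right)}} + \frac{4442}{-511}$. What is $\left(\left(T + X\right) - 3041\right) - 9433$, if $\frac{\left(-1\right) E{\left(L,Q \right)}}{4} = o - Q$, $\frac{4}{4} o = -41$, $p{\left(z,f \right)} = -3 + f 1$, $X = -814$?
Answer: $- \frac{2945851611}{221774} \approx -13283.0$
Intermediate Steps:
$p{\left(z,f \right)} = -3 + f$
$o = -41$
$E{\left(L,Q \right)} = 164 + 4 Q$ ($E{\left(L,Q \right)} = - 4 \left(-41 - Q\right) = 164 + 4 Q$)
$T = \frac{1081301}{221774}$ ($T = 3 + \frac{\frac{5412}{164 + 4 \cdot 21} + \frac{4442}{-511}}{7} = 3 + \frac{\frac{5412}{164 + 84} + 4442 \left(- \frac{1}{511}\right)}{7} = 3 + \frac{\frac{5412}{248} - \frac{4442}{511}}{7} = 3 + \frac{5412 \cdot \frac{1}{248} - \frac{4442}{511}}{7} = 3 + \frac{\frac{1353}{62} - \frac{4442}{511}}{7} = 3 + \frac{1}{7} \cdot \frac{415979}{31682} = 3 + \frac{415979}{221774} = \frac{1081301}{221774} \approx 4.8757$)
$\left(\left(T + X\right) - 3041\right) - 9433 = \left(\left(\frac{1081301}{221774} - 814\right) - 3041\right) - 9433 = \left(- \frac{179442735}{221774} - 3041\right) - 9433 = - \frac{853857469}{221774} - 9433 = - \frac{2945851611}{221774}$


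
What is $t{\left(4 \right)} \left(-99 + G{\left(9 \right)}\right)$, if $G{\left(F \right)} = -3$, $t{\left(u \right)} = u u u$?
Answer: $-6528$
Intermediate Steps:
$t{\left(u \right)} = u^{3}$ ($t{\left(u \right)} = u^{2} u = u^{3}$)
$t{\left(4 \right)} \left(-99 + G{\left(9 \right)}\right) = 4^{3} \left(-99 - 3\right) = 64 \left(-102\right) = -6528$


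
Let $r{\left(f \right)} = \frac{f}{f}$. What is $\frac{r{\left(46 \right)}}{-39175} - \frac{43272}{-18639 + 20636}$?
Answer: $- \frac{1695182597}{78232475} \approx -21.669$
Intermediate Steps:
$r{\left(f \right)} = 1$
$\frac{r{\left(46 \right)}}{-39175} - \frac{43272}{-18639 + 20636} = 1 \frac{1}{-39175} - \frac{43272}{-18639 + 20636} = 1 \left(- \frac{1}{39175}\right) - \frac{43272}{1997} = - \frac{1}{39175} - \frac{43272}{1997} = - \frac{1695182597}{78232475}$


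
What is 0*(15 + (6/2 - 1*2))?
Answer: 0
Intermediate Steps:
0*(15 + (6/2 - 1*2)) = 0*(15 + (6*(1/2) - 2)) = 0*(15 + (3 - 2)) = 0*(15 + 1) = 0*16 = 0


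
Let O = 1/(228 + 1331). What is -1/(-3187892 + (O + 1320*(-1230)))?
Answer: 1559/7501116027 ≈ 2.0784e-7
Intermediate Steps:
O = 1/1559 ≈ 0.00064144
-1/(-3187892 + (O + 1320*(-1230))) = -1/(-3187892 + (1/1559 + 1320*(-1230))) = -1/(-3187892 + (1/1559 - 1623600)) = -1/(-3187892 - 2531192399/1559) = -1/(-7501116027/1559) = -1*(-1559/7501116027) = 1559/7501116027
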